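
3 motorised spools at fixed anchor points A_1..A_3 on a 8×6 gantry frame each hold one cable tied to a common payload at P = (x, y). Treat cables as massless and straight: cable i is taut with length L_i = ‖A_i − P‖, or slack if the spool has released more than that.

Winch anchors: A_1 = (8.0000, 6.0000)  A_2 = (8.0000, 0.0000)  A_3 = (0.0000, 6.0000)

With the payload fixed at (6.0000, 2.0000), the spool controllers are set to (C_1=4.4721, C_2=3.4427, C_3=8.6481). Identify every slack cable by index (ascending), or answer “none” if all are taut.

cable 1: L_1 = ‖A_1−P‖ = 4.4721;  C_1 = 4.4721 → taut
cable 2: L_2 = ‖A_2−P‖ = 2.8284;  C_2 = 3.4427 → slack
cable 3: L_3 = ‖A_3−P‖ = 7.2111;  C_3 = 8.6481 → slack

2, 3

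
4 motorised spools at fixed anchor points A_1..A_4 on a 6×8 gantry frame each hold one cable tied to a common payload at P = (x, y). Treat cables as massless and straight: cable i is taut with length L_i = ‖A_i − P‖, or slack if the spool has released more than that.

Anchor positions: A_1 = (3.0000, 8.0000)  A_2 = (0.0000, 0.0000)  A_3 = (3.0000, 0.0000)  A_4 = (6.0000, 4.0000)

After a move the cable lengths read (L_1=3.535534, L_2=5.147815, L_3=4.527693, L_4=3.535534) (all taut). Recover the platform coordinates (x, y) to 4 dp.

(2.5000, 4.5000)

circle eqns → linear via eq_j − eq_1; set c_j = A_j·A_j − L_j²
c_1 = 9.0000+64.0000−12.5000 = 60.5000
6.0000·x + 16.0000·y = c_1−c_2 = 87.0000
0.0000·x + 16.0000·y = c_1−c_3 = 72.0000
-6.0000·x + 8.0000·y = c_1−c_4 = 21.0000
solve first two rows → x=2.5000, y=4.5000
check cable 4: ‖A_4−P‖² = 12.5000 ≈ L_4² = 12.5000 ✓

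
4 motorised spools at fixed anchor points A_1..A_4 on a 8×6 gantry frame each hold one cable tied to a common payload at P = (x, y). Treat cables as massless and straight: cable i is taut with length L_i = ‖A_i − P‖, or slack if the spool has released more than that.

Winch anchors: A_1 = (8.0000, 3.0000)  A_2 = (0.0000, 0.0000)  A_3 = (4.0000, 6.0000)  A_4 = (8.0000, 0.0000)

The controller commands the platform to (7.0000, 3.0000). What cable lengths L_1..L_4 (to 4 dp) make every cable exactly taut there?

L_1 = √((8.0000−7.0000)² + (3.0000−3.0000)²) = 1.0000
L_2 = √((0.0000−7.0000)² + (0.0000−3.0000)²) = 7.6158
L_3 = √((4.0000−7.0000)² + (6.0000−3.0000)²) = 4.2426
L_4 = √((8.0000−7.0000)² + (0.0000−3.0000)²) = 3.1623

(1.0000, 7.6158, 4.2426, 3.1623)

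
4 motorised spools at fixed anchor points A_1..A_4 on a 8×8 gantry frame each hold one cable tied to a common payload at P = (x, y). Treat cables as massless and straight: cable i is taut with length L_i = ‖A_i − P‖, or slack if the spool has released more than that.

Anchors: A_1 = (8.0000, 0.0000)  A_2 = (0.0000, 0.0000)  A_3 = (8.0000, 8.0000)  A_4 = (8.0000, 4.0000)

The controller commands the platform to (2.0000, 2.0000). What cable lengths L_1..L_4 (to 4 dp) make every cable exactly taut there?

(6.3246, 2.8284, 8.4853, 6.3246)

L_1: Δ = A_1−P = (6.0000, -2.0000) → ‖Δ‖ = √40.0000 = 6.3246
L_2: Δ = A_2−P = (-2.0000, -2.0000) → ‖Δ‖ = √8.0000 = 2.8284
L_3: Δ = A_3−P = (6.0000, 6.0000) → ‖Δ‖ = √72.0000 = 8.4853
L_4: Δ = A_4−P = (6.0000, 2.0000) → ‖Δ‖ = √40.0000 = 6.3246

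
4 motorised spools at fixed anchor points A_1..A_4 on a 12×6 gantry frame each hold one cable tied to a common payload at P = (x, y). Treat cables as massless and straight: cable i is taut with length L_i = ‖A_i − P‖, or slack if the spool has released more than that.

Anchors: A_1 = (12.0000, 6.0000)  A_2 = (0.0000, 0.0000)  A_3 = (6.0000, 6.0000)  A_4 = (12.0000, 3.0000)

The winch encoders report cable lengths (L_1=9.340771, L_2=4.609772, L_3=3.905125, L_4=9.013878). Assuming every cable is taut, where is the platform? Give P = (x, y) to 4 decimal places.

(3.0000, 3.5000)

each cable: (A_i−P)·(A_i−P) = L_i²; let k_i = ‖A_i‖²−L_i²
k_1 = 144.0000+36.0000−87.2500 = 92.7500
row 1: 24.0000x + 12.0000y = 114.0000  (k_2=-21.2500)
row 2: 12.0000x + 0.0000y = 36.0000  (k_3=56.7500)
row 3: 0.0000x + 6.0000y = 21.0000  (k_4=71.7500)
Cramer on rows 1–2 → x = 3.0000, y = 3.5000
check cable 4: ‖A_4−P‖² = 81.2500 ≈ L_4² = 81.2500 ✓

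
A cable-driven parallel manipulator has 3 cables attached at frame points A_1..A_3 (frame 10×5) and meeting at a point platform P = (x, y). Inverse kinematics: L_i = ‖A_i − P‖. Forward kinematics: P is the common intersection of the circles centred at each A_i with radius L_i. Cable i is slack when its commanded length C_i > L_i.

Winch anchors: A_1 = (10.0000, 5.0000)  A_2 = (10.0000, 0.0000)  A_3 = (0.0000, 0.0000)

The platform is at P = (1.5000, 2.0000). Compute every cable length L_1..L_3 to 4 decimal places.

(9.0139, 8.7321, 2.5000)

cable 1: Δx=8.5000, Δy=3.0000; L_1 = √(Δx²+Δy²) = 9.0139
cable 2: Δx=8.5000, Δy=-2.0000; L_2 = √(Δx²+Δy²) = 8.7321
cable 3: Δx=-1.5000, Δy=-2.0000; L_3 = √(Δx²+Δy²) = 2.5000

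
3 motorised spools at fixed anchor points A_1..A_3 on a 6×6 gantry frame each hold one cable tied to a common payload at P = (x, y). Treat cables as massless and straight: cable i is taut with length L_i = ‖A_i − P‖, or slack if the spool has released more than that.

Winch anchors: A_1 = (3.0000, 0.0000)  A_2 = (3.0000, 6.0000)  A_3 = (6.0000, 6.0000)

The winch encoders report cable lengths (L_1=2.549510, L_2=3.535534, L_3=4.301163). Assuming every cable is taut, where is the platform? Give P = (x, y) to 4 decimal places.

(3.5000, 2.5000)

circle eqns → linear via eq_j − eq_1; set q_j = A_j·A_j − L_j²
q_1 = 9.0000+0.0000−6.5000 = 2.5000
0.0000·x − 12.0000·y = q_1−q_2 = -30.0000
-6.0000·x − 12.0000·y = q_1−q_3 = -51.0000
solve first two rows → x=3.5000, y=2.5000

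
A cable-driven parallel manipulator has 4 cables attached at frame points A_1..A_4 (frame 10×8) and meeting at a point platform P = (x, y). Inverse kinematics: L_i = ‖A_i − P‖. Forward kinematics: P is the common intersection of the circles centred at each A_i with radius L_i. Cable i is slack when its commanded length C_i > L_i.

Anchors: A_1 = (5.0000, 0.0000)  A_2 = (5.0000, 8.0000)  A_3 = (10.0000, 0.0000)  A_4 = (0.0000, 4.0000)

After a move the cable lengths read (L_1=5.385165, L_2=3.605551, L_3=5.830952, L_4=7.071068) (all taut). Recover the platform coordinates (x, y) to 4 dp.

each cable: (A_i−P)·(A_i−P) = L_i²; let c_i = ‖A_i‖²−L_i²
c_1 = 25.0000+0.0000−29.0000 = -4.0000
row 1: 0.0000x − 16.0000y = -80.0000  (c_2=76.0000)
row 2: -10.0000x + 0.0000y = -70.0000  (c_3=66.0000)
row 3: 10.0000x − 8.0000y = 30.0000  (c_4=-34.0000)
Cramer on rows 1–2 → x = 7.0000, y = 5.0000
check cable 4: ‖A_4−P‖² = 50.0000 ≈ L_4² = 50.0000 ✓

(7.0000, 5.0000)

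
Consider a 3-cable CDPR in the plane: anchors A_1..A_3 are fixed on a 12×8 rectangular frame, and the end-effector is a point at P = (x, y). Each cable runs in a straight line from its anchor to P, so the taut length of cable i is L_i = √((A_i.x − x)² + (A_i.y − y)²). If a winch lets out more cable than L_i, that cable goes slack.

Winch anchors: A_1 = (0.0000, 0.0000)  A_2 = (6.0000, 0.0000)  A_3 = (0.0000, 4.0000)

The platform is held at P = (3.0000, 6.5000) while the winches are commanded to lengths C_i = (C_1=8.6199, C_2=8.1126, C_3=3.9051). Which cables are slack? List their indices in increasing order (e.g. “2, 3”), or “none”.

cable 1: L_1 = ‖A_1−P‖ = 7.1589;  C_1 = 8.6199 → slack
cable 2: L_2 = ‖A_2−P‖ = 7.1589;  C_2 = 8.1126 → slack
cable 3: L_3 = ‖A_3−P‖ = 3.9051;  C_3 = 3.9051 → taut

1, 2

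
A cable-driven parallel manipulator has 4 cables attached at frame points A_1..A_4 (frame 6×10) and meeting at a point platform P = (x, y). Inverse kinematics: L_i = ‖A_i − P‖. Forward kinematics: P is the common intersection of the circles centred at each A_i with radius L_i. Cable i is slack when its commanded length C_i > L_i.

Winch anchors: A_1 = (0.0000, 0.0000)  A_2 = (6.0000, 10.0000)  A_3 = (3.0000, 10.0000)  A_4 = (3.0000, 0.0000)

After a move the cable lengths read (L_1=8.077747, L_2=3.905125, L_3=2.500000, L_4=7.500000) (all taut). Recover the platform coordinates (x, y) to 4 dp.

each cable: (A_i−P)·(A_i−P) = L_i²; let c_i = ‖A_i‖²−L_i²
c_1 = 0.0000+0.0000−65.2500 = -65.2500
row 1: -12.0000x − 20.0000y = -186.0000  (c_2=120.7500)
row 2: -6.0000x − 20.0000y = -168.0000  (c_3=102.7500)
row 3: -6.0000x + 0.0000y = -18.0000  (c_4=-47.2500)
Cramer on rows 1–2 → x = 3.0000, y = 7.5000
check cable 4: ‖A_4−P‖² = 56.2500 ≈ L_4² = 56.2500 ✓

(3.0000, 7.5000)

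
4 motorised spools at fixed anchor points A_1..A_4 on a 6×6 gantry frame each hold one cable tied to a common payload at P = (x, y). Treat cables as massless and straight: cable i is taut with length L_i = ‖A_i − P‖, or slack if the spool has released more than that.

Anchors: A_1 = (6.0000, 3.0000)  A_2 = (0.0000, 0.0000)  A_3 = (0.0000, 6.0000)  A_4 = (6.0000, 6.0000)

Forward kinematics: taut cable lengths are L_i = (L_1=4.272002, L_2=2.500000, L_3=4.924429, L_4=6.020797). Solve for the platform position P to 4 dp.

circle eqns → linear via eq_j − eq_1; set k_j = A_j·A_j − L_j²
k_1 = 36.0000+9.0000−18.2500 = 26.7500
12.0000·x + 6.0000·y = k_1−k_2 = 33.0000
12.0000·x − 6.0000·y = k_1−k_3 = 15.0000
0.0000·x − 6.0000·y = k_1−k_4 = -9.0000
solve first two rows → x=2.0000, y=1.5000
check cable 4: ‖A_4−P‖² = 36.2500 ≈ L_4² = 36.2500 ✓

(2.0000, 1.5000)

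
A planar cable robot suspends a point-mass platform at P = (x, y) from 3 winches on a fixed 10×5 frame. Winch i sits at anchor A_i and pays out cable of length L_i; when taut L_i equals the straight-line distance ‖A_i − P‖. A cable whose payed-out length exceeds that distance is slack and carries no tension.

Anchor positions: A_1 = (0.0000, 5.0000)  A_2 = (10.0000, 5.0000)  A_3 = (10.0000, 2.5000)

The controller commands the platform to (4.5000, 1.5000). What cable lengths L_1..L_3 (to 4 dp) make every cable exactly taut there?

(5.7009, 6.5192, 5.5902)

L_1: Δ = A_1−P = (-4.5000, 3.5000) → ‖Δ‖ = √32.5000 = 5.7009
L_2: Δ = A_2−P = (5.5000, 3.5000) → ‖Δ‖ = √42.5000 = 6.5192
L_3: Δ = A_3−P = (5.5000, 1.0000) → ‖Δ‖ = √31.2500 = 5.5902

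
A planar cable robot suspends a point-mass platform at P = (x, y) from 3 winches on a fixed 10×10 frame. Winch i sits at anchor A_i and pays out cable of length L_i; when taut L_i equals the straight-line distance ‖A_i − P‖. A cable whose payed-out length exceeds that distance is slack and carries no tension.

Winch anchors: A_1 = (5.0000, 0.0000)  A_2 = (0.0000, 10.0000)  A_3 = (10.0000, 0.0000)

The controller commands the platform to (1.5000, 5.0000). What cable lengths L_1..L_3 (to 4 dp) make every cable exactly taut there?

(6.1033, 5.2202, 9.8615)

L_1: Δ = A_1−P = (3.5000, -5.0000) → ‖Δ‖ = √37.2500 = 6.1033
L_2: Δ = A_2−P = (-1.5000, 5.0000) → ‖Δ‖ = √27.2500 = 5.2202
L_3: Δ = A_3−P = (8.5000, -5.0000) → ‖Δ‖ = √97.2500 = 9.8615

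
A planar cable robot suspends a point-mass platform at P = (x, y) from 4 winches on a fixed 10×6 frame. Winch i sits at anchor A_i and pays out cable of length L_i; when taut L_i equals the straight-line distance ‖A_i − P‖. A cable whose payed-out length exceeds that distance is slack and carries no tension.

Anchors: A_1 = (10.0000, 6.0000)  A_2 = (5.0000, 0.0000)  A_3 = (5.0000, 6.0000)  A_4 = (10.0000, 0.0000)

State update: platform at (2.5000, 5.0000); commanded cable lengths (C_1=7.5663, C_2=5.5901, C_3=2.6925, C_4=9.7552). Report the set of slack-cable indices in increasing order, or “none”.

4

i=1: geometric 7.5664 vs commanded 7.5663 ⇒ taut
i=2: geometric 5.5902 vs commanded 5.5901 ⇒ taut
i=3: geometric 2.6926 vs commanded 2.6925 ⇒ taut
i=4: geometric 9.0139 vs commanded 9.7552 ⇒ slack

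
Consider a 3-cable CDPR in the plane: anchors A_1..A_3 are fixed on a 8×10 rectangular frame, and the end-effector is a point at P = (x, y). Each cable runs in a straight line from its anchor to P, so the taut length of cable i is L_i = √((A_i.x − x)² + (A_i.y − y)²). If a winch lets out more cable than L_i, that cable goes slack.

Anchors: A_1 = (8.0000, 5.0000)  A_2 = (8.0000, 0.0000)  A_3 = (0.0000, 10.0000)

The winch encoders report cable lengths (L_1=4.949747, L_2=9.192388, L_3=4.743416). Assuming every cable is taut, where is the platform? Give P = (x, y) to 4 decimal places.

(4.5000, 8.5000)

each cable: (A_i−P)·(A_i−P) = L_i²; let k_i = ‖A_i‖²−L_i²
k_1 = 64.0000+25.0000−24.5000 = 64.5000
row 1: 0.0000x + 10.0000y = 85.0000  (k_2=-20.5000)
row 2: 16.0000x − 10.0000y = -13.0000  (k_3=77.5000)
Cramer on rows 1–2 → x = 4.5000, y = 8.5000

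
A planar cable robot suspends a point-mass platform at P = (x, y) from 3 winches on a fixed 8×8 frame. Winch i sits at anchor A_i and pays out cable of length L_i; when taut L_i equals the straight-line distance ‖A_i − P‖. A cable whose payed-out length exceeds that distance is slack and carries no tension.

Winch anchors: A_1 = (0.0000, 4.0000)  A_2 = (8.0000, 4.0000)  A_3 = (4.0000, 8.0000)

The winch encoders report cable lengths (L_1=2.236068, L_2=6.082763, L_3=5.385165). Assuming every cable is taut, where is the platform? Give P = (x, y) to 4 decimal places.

(2.0000, 3.0000)

circle eqns → linear via eq_j − eq_1; set c_j = A_j·A_j − L_j²
c_1 = 0.0000+16.0000−5.0000 = 11.0000
-16.0000·x + 0.0000·y = c_1−c_2 = -32.0000
-8.0000·x − 8.0000·y = c_1−c_3 = -40.0000
solve first two rows → x=2.0000, y=3.0000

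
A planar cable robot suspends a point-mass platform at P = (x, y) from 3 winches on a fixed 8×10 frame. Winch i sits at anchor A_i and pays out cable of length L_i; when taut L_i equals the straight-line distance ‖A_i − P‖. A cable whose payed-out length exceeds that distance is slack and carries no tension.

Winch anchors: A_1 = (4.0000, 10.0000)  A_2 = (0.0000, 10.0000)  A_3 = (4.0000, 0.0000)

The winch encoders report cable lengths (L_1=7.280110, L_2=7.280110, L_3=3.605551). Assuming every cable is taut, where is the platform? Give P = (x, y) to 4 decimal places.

(2.0000, 3.0000)

circle eqns → linear via eq_j − eq_1; set q_j = A_j·A_j − L_j²
q_1 = 16.0000+100.0000−53.0000 = 63.0000
8.0000·x + 0.0000·y = q_1−q_2 = 16.0000
0.0000·x + 20.0000·y = q_1−q_3 = 60.0000
solve first two rows → x=2.0000, y=3.0000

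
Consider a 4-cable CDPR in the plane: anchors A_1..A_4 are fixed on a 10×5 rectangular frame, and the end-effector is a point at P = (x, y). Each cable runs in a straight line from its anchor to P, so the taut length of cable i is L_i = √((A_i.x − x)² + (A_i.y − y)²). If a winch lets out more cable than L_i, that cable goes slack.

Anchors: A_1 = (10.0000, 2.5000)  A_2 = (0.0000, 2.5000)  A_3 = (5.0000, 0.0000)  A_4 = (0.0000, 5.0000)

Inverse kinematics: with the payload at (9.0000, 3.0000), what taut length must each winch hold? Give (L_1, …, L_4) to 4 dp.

(1.1180, 9.0139, 5.0000, 9.2195)

cable 1: Δx=1.0000, Δy=-0.5000; L_1 = √(Δx²+Δy²) = 1.1180
cable 2: Δx=-9.0000, Δy=-0.5000; L_2 = √(Δx²+Δy²) = 9.0139
cable 3: Δx=-4.0000, Δy=-3.0000; L_3 = √(Δx²+Δy²) = 5.0000
cable 4: Δx=-9.0000, Δy=2.0000; L_4 = √(Δx²+Δy²) = 9.2195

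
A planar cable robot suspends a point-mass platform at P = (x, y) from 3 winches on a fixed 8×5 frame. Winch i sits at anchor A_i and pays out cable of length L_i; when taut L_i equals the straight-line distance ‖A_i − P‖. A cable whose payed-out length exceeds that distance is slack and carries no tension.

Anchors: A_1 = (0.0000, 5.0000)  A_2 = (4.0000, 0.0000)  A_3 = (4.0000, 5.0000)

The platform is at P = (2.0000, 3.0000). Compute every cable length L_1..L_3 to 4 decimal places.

(2.8284, 3.6056, 2.8284)

cable 1: Δx=-2.0000, Δy=2.0000; L_1 = √(Δx²+Δy²) = 2.8284
cable 2: Δx=2.0000, Δy=-3.0000; L_2 = √(Δx²+Δy²) = 3.6056
cable 3: Δx=2.0000, Δy=2.0000; L_3 = √(Δx²+Δy²) = 2.8284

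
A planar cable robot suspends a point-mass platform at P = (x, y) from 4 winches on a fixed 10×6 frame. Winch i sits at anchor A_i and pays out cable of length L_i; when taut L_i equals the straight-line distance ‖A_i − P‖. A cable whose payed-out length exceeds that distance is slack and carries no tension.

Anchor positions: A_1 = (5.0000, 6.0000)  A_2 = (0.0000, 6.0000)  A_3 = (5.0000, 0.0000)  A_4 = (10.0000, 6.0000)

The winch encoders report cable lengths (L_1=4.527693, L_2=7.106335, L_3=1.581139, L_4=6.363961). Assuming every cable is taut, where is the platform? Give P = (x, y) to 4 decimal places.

(5.5000, 1.5000)

each cable: (A_i−P)·(A_i−P) = L_i²; let c_i = ‖A_i‖²−L_i²
c_1 = 25.0000+36.0000−20.5000 = 40.5000
row 1: 10.0000x + 0.0000y = 55.0000  (c_2=-14.5000)
row 2: 0.0000x + 12.0000y = 18.0000  (c_3=22.5000)
row 3: -10.0000x + 0.0000y = -55.0000  (c_4=95.5000)
Cramer on rows 1–2 → x = 5.5000, y = 1.5000
check cable 4: ‖A_4−P‖² = 40.5000 ≈ L_4² = 40.5000 ✓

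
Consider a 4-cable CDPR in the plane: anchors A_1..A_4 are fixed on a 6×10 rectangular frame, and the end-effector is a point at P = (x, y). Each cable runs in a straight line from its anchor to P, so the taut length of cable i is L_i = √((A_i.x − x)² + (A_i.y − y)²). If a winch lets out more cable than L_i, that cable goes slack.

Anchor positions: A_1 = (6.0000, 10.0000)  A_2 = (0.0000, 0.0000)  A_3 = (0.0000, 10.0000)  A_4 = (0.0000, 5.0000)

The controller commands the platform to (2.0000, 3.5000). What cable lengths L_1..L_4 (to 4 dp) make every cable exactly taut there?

(7.6322, 4.0311, 6.8007, 2.5000)

L_1: Δ = A_1−P = (4.0000, 6.5000) → ‖Δ‖ = √58.2500 = 7.6322
L_2: Δ = A_2−P = (-2.0000, -3.5000) → ‖Δ‖ = √16.2500 = 4.0311
L_3: Δ = A_3−P = (-2.0000, 6.5000) → ‖Δ‖ = √46.2500 = 6.8007
L_4: Δ = A_4−P = (-2.0000, 1.5000) → ‖Δ‖ = √6.2500 = 2.5000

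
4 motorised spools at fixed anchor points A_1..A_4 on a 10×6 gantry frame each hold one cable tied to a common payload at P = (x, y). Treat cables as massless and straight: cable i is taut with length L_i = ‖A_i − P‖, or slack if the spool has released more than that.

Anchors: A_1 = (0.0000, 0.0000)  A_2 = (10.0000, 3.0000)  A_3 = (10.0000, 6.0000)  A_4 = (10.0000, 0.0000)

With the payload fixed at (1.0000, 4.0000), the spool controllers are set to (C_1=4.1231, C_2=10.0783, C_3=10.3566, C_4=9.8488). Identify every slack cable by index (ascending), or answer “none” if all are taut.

2, 3

cable 1: L_1 = ‖A_1−P‖ = 4.1231;  C_1 = 4.1231 → taut
cable 2: L_2 = ‖A_2−P‖ = 9.0554;  C_2 = 10.0783 → slack
cable 3: L_3 = ‖A_3−P‖ = 9.2195;  C_3 = 10.3566 → slack
cable 4: L_4 = ‖A_4−P‖ = 9.8489;  C_4 = 9.8488 → taut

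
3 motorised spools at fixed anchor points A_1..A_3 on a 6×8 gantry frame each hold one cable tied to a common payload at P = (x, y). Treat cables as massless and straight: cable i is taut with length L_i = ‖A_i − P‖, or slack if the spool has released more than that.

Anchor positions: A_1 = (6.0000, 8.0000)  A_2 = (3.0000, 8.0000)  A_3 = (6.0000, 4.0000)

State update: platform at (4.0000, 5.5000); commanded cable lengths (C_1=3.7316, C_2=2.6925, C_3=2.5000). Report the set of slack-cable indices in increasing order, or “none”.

i=1: geometric 3.2016 vs commanded 3.7316 ⇒ slack
i=2: geometric 2.6926 vs commanded 2.6925 ⇒ taut
i=3: geometric 2.5000 vs commanded 2.5000 ⇒ taut

1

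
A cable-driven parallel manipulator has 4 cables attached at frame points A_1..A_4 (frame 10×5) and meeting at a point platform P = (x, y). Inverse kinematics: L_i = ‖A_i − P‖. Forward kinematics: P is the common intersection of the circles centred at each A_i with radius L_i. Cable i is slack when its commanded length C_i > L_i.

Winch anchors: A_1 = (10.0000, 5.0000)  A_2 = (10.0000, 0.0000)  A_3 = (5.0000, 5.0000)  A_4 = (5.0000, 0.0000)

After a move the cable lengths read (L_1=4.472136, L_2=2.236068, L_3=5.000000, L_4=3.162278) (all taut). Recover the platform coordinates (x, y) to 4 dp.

(8.0000, 1.0000)

expand ‖A_i−P‖²=L_i² and subtract eq 1 (c_i ≔ ‖A_i‖²−L_i²)
c_1 = 100.0000+25.0000−20.0000 = 105.0000
eq1−eq2 → [0.0000  10.0000]·P = 10.0000
eq1−eq3 → [10.0000  0.0000]·P = 80.0000
eq1−eq4 → [10.0000  10.0000]·P = 90.0000
2×2 solve → P = (8.0000, 1.0000)
check cable 4: ‖A_4−P‖² = 10.0000 ≈ L_4² = 10.0000 ✓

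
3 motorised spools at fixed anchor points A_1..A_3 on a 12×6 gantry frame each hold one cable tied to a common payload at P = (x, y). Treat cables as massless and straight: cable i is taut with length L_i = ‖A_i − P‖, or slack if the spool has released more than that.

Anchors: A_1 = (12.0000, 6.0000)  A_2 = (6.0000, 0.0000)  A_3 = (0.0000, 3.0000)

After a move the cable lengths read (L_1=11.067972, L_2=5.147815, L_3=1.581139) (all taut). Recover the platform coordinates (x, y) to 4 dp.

(1.5000, 2.5000)

expand ‖A_i−P‖²=L_i² and subtract eq 1 (c_i ≔ ‖A_i‖²−L_i²)
c_1 = 144.0000+36.0000−122.5000 = 57.5000
eq1−eq2 → [12.0000  12.0000]·P = 48.0000
eq1−eq3 → [24.0000  6.0000]·P = 51.0000
2×2 solve → P = (1.5000, 2.5000)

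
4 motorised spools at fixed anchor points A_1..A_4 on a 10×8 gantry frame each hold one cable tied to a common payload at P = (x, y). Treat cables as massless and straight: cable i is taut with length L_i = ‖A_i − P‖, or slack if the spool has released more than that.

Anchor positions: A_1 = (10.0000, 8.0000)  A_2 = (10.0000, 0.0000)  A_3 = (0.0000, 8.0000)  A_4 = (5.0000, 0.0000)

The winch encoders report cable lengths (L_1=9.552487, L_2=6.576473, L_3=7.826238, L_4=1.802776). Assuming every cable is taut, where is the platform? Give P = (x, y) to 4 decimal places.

(3.5000, 1.0000)

expand ‖A_i−P‖²=L_i² and subtract eq 1 (q_i ≔ ‖A_i‖²−L_i²)
q_1 = 100.0000+64.0000−91.2500 = 72.7500
eq1−eq2 → [0.0000  16.0000]·P = 16.0000
eq1−eq3 → [20.0000  0.0000]·P = 70.0000
eq1−eq4 → [10.0000  16.0000]·P = 51.0000
2×2 solve → P = (3.5000, 1.0000)
check cable 4: ‖A_4−P‖² = 3.2500 ≈ L_4² = 3.2500 ✓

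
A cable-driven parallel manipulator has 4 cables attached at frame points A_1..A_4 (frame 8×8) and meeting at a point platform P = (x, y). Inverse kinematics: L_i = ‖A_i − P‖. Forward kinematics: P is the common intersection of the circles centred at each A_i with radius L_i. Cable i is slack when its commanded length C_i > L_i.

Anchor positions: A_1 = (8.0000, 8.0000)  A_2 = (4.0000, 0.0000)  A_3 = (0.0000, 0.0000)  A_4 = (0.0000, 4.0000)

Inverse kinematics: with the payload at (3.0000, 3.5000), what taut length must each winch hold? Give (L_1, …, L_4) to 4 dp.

L_1: Δ = A_1−P = (5.0000, 4.5000) → ‖Δ‖ = √45.2500 = 6.7268
L_2: Δ = A_2−P = (1.0000, -3.5000) → ‖Δ‖ = √13.2500 = 3.6401
L_3: Δ = A_3−P = (-3.0000, -3.5000) → ‖Δ‖ = √21.2500 = 4.6098
L_4: Δ = A_4−P = (-3.0000, 0.5000) → ‖Δ‖ = √9.2500 = 3.0414

(6.7268, 3.6401, 4.6098, 3.0414)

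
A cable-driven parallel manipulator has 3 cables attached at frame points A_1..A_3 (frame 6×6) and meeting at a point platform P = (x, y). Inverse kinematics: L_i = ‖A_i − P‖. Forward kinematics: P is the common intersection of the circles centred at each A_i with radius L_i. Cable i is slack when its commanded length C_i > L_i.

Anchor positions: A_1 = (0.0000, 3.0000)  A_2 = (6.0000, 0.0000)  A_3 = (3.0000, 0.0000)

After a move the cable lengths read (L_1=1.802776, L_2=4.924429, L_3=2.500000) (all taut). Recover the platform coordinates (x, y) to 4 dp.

each cable: (A_i−P)·(A_i−P) = L_i²; let q_i = ‖A_i‖²−L_i²
q_1 = 0.0000+9.0000−3.2500 = 5.7500
row 1: -12.0000x + 6.0000y = -6.0000  (q_2=11.7500)
row 2: -6.0000x + 6.0000y = 3.0000  (q_3=2.7500)
Cramer on rows 1–2 → x = 1.5000, y = 2.0000

(1.5000, 2.0000)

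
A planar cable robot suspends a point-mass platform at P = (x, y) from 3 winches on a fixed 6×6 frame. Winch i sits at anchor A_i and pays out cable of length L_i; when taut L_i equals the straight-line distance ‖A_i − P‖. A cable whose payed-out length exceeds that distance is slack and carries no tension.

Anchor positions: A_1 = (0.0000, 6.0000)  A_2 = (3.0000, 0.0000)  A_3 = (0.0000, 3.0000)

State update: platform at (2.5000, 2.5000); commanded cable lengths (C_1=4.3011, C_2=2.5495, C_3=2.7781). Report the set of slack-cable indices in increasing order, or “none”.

3

cable 1: √((-2.5000)²+(3.5000)²)=4.3012, C_1=4.3011: taut
cable 2: √((0.5000)²+(-2.5000)²)=2.5495, C_2=2.5495: taut
cable 3: √((-2.5000)²+(0.5000)²)=2.5495, C_3=2.7781: slack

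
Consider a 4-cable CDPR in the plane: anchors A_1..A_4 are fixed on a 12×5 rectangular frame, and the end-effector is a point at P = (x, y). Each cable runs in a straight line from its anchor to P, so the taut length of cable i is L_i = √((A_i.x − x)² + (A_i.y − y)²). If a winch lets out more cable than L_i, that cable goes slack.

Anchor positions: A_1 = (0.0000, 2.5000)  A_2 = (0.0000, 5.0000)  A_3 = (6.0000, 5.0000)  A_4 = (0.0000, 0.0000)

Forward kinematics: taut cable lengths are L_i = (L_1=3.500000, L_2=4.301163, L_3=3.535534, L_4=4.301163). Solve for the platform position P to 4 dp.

(3.5000, 2.5000)

circle eqns → linear via eq_j − eq_1; set c_j = A_j·A_j − L_j²
c_1 = 0.0000+6.2500−12.2500 = -6.0000
0.0000·x − 5.0000·y = c_1−c_2 = -12.5000
-12.0000·x − 5.0000·y = c_1−c_3 = -54.5000
0.0000·x + 5.0000·y = c_1−c_4 = 12.5000
solve first two rows → x=3.5000, y=2.5000
check cable 4: ‖A_4−P‖² = 18.5000 ≈ L_4² = 18.5000 ✓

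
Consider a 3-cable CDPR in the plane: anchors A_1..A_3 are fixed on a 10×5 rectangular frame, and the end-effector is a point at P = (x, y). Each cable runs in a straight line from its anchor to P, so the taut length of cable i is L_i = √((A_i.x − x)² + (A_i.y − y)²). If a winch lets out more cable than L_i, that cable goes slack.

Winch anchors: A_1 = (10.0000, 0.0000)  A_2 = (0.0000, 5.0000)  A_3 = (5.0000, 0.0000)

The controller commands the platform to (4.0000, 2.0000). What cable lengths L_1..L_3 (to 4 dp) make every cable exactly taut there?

(6.3246, 5.0000, 2.2361)

L_1: Δ = A_1−P = (6.0000, -2.0000) → ‖Δ‖ = √40.0000 = 6.3246
L_2: Δ = A_2−P = (-4.0000, 3.0000) → ‖Δ‖ = √25.0000 = 5.0000
L_3: Δ = A_3−P = (1.0000, -2.0000) → ‖Δ‖ = √5.0000 = 2.2361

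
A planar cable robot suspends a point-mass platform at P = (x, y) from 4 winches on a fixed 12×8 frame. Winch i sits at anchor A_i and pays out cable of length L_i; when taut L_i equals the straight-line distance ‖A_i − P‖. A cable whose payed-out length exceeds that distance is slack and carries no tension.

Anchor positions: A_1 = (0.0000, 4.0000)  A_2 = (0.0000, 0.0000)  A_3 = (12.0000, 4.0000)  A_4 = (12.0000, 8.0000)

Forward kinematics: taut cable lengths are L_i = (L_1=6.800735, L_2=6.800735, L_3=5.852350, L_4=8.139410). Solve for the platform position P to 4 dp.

(6.5000, 2.0000)

each cable: (A_i−P)·(A_i−P) = L_i²; let q_i = ‖A_i‖²−L_i²
q_1 = 0.0000+16.0000−46.2500 = -30.2500
row 1: 0.0000x + 8.0000y = 16.0000  (q_2=-46.2500)
row 2: -24.0000x + 0.0000y = -156.0000  (q_3=125.7500)
row 3: -24.0000x − 8.0000y = -172.0000  (q_4=141.7500)
Cramer on rows 1–2 → x = 6.5000, y = 2.0000
check cable 4: ‖A_4−P‖² = 66.2500 ≈ L_4² = 66.2500 ✓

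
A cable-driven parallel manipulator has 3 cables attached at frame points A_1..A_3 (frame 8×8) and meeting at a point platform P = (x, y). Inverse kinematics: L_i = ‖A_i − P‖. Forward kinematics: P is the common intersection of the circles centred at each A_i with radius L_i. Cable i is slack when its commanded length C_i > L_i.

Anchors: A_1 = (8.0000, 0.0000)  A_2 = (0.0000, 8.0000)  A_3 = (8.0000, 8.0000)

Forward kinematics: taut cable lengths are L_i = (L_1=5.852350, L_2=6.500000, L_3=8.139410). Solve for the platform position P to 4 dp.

(2.5000, 2.0000)

expand ‖A_i−P‖²=L_i² and subtract eq 1 (k_i ≔ ‖A_i‖²−L_i²)
k_1 = 64.0000+0.0000−34.2500 = 29.7500
eq1−eq2 → [16.0000  -16.0000]·P = 8.0000
eq1−eq3 → [0.0000  -16.0000]·P = -32.0000
2×2 solve → P = (2.5000, 2.0000)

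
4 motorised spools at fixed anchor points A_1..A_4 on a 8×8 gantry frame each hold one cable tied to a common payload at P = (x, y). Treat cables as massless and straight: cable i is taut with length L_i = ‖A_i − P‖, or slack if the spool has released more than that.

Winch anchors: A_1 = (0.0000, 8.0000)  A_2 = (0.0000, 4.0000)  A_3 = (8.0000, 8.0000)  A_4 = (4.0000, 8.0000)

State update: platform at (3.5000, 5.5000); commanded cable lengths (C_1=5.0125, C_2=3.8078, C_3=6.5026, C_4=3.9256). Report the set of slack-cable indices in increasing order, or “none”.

1, 3, 4

i=1: geometric 4.3012 vs commanded 5.0125 ⇒ slack
i=2: geometric 3.8079 vs commanded 3.8078 ⇒ taut
i=3: geometric 5.1478 vs commanded 6.5026 ⇒ slack
i=4: geometric 2.5495 vs commanded 3.9256 ⇒ slack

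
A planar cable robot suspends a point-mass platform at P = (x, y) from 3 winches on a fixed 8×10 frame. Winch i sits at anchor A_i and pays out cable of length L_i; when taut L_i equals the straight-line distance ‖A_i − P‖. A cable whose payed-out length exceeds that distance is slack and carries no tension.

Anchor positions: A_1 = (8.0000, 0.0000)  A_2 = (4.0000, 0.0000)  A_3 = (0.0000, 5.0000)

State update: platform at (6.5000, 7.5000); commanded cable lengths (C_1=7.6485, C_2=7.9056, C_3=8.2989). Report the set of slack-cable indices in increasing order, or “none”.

cable 1: L_1 = ‖A_1−P‖ = 7.6485;  C_1 = 7.6485 → taut
cable 2: L_2 = ‖A_2−P‖ = 7.9057;  C_2 = 7.9056 → taut
cable 3: L_3 = ‖A_3−P‖ = 6.9642;  C_3 = 8.2989 → slack

3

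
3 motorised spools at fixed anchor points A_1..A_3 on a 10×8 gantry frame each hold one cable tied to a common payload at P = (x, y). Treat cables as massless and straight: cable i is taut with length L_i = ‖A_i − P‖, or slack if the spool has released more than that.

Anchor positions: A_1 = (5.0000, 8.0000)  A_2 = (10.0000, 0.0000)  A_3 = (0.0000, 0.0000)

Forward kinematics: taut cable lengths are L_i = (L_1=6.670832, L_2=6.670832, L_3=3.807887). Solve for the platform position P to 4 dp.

(3.5000, 1.5000)

expand ‖A_i−P‖²=L_i² and subtract eq 1 (c_i ≔ ‖A_i‖²−L_i²)
c_1 = 25.0000+64.0000−44.5000 = 44.5000
eq1−eq2 → [-10.0000  16.0000]·P = -11.0000
eq1−eq3 → [10.0000  16.0000]·P = 59.0000
2×2 solve → P = (3.5000, 1.5000)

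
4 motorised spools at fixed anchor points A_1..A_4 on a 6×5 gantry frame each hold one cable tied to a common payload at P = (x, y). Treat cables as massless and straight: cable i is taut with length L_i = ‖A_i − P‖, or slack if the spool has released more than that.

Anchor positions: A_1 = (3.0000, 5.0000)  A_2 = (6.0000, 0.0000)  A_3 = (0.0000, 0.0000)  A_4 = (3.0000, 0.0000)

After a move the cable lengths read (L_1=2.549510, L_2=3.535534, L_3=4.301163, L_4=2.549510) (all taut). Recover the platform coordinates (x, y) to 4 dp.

(3.5000, 2.5000)

expand ‖A_i−P‖²=L_i² and subtract eq 1 (c_i ≔ ‖A_i‖²−L_i²)
c_1 = 9.0000+25.0000−6.5000 = 27.5000
eq1−eq2 → [-6.0000  10.0000]·P = 4.0000
eq1−eq3 → [6.0000  10.0000]·P = 46.0000
eq1−eq4 → [0.0000  10.0000]·P = 25.0000
2×2 solve → P = (3.5000, 2.5000)
check cable 4: ‖A_4−P‖² = 6.5000 ≈ L_4² = 6.5000 ✓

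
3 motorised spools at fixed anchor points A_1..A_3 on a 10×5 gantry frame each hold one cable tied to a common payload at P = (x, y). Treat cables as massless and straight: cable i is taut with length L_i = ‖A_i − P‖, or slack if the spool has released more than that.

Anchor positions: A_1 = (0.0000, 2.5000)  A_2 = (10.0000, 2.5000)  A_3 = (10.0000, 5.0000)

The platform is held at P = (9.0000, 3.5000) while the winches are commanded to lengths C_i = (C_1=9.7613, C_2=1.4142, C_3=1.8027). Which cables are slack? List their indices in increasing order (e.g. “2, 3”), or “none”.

cable 1: L_1 = ‖A_1−P‖ = 9.0554;  C_1 = 9.7613 → slack
cable 2: L_2 = ‖A_2−P‖ = 1.4142;  C_2 = 1.4142 → taut
cable 3: L_3 = ‖A_3−P‖ = 1.8028;  C_3 = 1.8027 → taut

1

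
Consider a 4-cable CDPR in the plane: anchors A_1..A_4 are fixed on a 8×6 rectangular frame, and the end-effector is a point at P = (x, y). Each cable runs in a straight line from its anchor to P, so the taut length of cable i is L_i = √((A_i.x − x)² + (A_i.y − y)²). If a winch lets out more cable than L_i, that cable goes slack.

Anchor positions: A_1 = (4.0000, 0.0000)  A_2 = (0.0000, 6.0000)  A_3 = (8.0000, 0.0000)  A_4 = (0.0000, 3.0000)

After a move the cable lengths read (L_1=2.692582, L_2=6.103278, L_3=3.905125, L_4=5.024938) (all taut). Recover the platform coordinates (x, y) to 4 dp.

expand ‖A_i−P‖²=L_i² and subtract eq 1 (c_i ≔ ‖A_i‖²−L_i²)
c_1 = 16.0000+0.0000−7.2500 = 8.7500
eq1−eq2 → [8.0000  -12.0000]·P = 10.0000
eq1−eq3 → [-8.0000  0.0000]·P = -40.0000
eq1−eq4 → [8.0000  -6.0000]·P = 25.0000
2×2 solve → P = (5.0000, 2.5000)
check cable 4: ‖A_4−P‖² = 25.2500 ≈ L_4² = 25.2500 ✓

(5.0000, 2.5000)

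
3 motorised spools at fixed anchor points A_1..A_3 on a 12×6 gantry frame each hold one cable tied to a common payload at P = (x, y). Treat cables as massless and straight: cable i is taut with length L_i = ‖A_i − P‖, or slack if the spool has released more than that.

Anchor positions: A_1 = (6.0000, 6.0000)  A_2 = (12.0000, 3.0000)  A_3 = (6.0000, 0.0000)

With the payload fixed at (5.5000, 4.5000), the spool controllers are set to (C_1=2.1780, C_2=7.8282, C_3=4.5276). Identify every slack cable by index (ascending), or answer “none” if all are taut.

i=1: geometric 1.5811 vs commanded 2.1780 ⇒ slack
i=2: geometric 6.6708 vs commanded 7.8282 ⇒ slack
i=3: geometric 4.5277 vs commanded 4.5276 ⇒ taut

1, 2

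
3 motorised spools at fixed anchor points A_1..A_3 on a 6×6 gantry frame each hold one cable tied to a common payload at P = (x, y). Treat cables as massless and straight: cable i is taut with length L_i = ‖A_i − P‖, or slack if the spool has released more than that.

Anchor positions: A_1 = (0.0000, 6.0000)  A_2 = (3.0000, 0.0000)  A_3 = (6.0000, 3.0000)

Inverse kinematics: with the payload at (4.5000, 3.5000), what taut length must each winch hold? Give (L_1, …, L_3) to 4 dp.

(5.1478, 3.8079, 1.5811)

cable 1: Δx=-4.5000, Δy=2.5000; L_1 = √(Δx²+Δy²) = 5.1478
cable 2: Δx=-1.5000, Δy=-3.5000; L_2 = √(Δx²+Δy²) = 3.8079
cable 3: Δx=1.5000, Δy=-0.5000; L_3 = √(Δx²+Δy²) = 1.5811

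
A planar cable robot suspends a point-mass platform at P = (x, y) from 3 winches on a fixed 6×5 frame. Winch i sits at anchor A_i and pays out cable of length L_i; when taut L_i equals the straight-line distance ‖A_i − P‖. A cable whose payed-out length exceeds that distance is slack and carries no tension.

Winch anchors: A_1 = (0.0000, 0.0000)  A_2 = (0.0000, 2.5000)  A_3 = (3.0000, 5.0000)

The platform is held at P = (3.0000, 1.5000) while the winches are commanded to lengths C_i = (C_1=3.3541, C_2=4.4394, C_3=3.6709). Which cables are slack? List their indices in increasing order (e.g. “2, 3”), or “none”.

cable 1: √((-3.0000)²+(-1.5000)²)=3.3541, C_1=3.3541: taut
cable 2: √((-3.0000)²+(1.0000)²)=3.1623, C_2=4.4394: slack
cable 3: √((0.0000)²+(3.5000)²)=3.5000, C_3=3.6709: slack

2, 3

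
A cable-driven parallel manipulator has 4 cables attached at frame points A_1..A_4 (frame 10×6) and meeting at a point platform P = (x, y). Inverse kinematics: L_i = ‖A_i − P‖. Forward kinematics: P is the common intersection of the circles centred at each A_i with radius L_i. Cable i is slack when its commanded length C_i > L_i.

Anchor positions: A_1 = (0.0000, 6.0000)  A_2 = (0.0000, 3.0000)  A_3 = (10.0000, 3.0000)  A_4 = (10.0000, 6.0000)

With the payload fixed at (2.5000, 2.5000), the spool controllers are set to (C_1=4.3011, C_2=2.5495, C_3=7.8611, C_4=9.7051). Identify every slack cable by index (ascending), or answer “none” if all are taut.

i=1: geometric 4.3012 vs commanded 4.3011 ⇒ taut
i=2: geometric 2.5495 vs commanded 2.5495 ⇒ taut
i=3: geometric 7.5166 vs commanded 7.8611 ⇒ slack
i=4: geometric 8.2765 vs commanded 9.7051 ⇒ slack

3, 4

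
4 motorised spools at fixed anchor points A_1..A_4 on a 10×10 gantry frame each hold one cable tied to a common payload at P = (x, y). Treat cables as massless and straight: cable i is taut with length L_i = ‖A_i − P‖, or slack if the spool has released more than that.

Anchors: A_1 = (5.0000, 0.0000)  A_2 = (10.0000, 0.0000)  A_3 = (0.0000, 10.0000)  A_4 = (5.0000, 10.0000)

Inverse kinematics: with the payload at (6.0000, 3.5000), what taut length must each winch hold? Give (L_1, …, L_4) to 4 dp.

(3.6401, 5.3151, 8.8459, 6.5765)

L_1: Δ = A_1−P = (-1.0000, -3.5000) → ‖Δ‖ = √13.2500 = 3.6401
L_2: Δ = A_2−P = (4.0000, -3.5000) → ‖Δ‖ = √28.2500 = 5.3151
L_3: Δ = A_3−P = (-6.0000, 6.5000) → ‖Δ‖ = √78.2500 = 8.8459
L_4: Δ = A_4−P = (-1.0000, 6.5000) → ‖Δ‖ = √43.2500 = 6.5765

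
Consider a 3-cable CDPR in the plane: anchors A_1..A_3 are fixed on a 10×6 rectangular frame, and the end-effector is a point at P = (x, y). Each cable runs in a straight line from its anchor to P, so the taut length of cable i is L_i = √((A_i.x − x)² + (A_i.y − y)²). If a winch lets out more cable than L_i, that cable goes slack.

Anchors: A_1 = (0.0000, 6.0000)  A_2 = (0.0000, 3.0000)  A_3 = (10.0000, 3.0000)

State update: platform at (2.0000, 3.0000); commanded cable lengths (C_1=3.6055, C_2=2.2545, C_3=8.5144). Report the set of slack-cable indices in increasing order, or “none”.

2, 3

cable 1: √((-2.0000)²+(3.0000)²)=3.6056, C_1=3.6055: taut
cable 2: √((-2.0000)²+(0.0000)²)=2.0000, C_2=2.2545: slack
cable 3: √((8.0000)²+(0.0000)²)=8.0000, C_3=8.5144: slack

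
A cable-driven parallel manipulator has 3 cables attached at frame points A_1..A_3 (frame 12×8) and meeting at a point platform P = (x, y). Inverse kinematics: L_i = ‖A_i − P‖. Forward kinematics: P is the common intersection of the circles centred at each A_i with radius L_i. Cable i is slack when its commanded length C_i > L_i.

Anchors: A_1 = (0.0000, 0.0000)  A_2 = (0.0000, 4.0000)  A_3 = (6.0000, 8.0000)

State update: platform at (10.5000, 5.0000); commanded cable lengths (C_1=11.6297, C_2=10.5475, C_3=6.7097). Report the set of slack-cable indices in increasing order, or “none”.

cable 1: √((-10.5000)²+(-5.0000)²)=11.6297, C_1=11.6297: taut
cable 2: √((-10.5000)²+(-1.0000)²)=10.5475, C_2=10.5475: taut
cable 3: √((-4.5000)²+(3.0000)²)=5.4083, C_3=6.7097: slack

3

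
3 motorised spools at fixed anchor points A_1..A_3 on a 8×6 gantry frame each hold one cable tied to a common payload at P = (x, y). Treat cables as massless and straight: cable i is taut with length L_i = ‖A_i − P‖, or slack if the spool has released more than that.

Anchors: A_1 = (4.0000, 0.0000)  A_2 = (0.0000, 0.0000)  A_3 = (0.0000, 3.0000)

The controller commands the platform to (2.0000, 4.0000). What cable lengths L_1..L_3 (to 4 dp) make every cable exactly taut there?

(4.4721, 4.4721, 2.2361)

L_1: Δ = A_1−P = (2.0000, -4.0000) → ‖Δ‖ = √20.0000 = 4.4721
L_2: Δ = A_2−P = (-2.0000, -4.0000) → ‖Δ‖ = √20.0000 = 4.4721
L_3: Δ = A_3−P = (-2.0000, -1.0000) → ‖Δ‖ = √5.0000 = 2.2361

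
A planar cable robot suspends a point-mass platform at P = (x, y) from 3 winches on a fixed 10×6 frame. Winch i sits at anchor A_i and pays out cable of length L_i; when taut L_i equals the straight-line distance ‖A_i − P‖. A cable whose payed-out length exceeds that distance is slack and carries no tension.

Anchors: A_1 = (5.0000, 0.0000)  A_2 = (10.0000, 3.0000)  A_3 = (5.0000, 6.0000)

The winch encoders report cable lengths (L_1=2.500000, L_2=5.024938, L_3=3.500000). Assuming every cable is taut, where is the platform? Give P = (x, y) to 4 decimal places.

expand ‖A_i−P‖²=L_i² and subtract eq 1 (k_i ≔ ‖A_i‖²−L_i²)
k_1 = 25.0000+0.0000−6.2500 = 18.7500
eq1−eq2 → [-10.0000  -6.0000]·P = -65.0000
eq1−eq3 → [0.0000  -12.0000]·P = -30.0000
2×2 solve → P = (5.0000, 2.5000)

(5.0000, 2.5000)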